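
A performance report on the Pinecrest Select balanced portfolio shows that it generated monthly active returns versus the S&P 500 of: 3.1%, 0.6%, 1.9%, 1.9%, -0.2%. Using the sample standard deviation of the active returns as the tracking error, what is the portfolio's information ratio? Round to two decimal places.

1.14

r̄ = (3.1 + 0.6 + 1.9 + 1.9 − 0.2) / 5 = 1.4600%
Σ(r − r̄)² = (3.1 − 1.4600)² + (0.6 − 1.4600)² + … = 6.5720
sample σ = √(6.5720 / 4) = √1.6430 = 1.2818%
IR = r̄ / tracking error = 1.4600 / 1.2818 = 1.1390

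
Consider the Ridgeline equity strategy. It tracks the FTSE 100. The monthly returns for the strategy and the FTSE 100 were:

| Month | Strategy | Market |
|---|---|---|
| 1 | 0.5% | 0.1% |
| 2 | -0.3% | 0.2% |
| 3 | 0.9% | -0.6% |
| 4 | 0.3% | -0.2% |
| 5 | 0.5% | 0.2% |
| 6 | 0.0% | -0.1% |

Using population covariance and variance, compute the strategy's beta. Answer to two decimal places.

r̄p = 0.3167%,  r̄m = -0.0667%
Cov = Σ(rp − r̄p)(rm − r̄m) / 6 = -0.0639
Var(rm) = Σ(rm − r̄m)² / 6 = 0.0789
β = Cov / Var = -0.0639 / 0.0789 = -0.8099

-0.81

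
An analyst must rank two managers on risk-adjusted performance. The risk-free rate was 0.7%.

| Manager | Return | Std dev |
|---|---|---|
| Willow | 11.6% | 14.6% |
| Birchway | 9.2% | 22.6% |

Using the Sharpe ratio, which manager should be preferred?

Willow

Willow: Sharpe ratio = (11.6% − 0.7%) / 14.6% = 0.747
Birchway: Sharpe ratio = (9.2% − 0.7%) / 22.6% = 0.376
Highest: Willow (0.747).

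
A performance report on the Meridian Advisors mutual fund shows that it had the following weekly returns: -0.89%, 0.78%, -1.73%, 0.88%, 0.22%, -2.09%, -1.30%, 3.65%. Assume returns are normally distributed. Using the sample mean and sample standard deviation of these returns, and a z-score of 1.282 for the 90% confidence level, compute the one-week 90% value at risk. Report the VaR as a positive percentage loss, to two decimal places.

Mean return r̄ = -0.480 / 8 = -0.0600%
Σ(r − r̄)² = (-0.89 − (-0.0600))² + (0.78 − (-0.0600))² + … = 24.5680
sample σ = √(24.5680 / 7) = √3.5097 = 1.8734%
VaR = −(r̄ − z·σ) = −(-0.0600 − 1.282 × 1.8734) = −(-2.4617) = 2.4617%

2.46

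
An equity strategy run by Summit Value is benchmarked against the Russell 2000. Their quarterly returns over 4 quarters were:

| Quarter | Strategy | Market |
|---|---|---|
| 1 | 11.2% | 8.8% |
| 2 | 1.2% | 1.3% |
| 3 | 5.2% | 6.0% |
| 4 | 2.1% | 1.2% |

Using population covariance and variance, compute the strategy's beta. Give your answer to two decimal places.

r̄p = 4.9250%,  r̄m = 4.3250%
Cov = Σ(rp − r̄p)(rm − r̄m) / 4 = 12.1594
Var(rm) = Σ(rm − r̄m)² / 4 = 10.4369
β = Cov / Var = 12.1594 / 10.4369 = 1.1650

1.17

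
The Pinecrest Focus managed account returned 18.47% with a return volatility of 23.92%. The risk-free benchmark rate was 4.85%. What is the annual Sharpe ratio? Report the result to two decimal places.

Sharpe = (Rp − Rf) / σp = (18.47% − 4.85%) / 23.92% = 13.62% / 23.92% = 0.5694

0.57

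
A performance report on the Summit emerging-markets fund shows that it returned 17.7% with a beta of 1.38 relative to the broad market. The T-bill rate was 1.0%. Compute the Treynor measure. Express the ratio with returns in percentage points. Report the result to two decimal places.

12.10

Treynor = (Rp − Rf) / β = (17.7% − 1.0%) / 1.38 = 16.70 / 1.38 = 12.1014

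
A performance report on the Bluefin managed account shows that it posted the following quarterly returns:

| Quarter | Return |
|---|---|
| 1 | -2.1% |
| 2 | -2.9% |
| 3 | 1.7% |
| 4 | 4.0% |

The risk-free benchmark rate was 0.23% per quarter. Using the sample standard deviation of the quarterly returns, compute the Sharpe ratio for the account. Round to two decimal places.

-0.02

μ = (-2.1 − 2.9 + 1.7 + 4) / 4 = 0.1750%
Sample std dev = √[31.5875 / 3] = 3.2449%
Sharpe = (μ − rf) / σ = (0.1750 − 0.23) / 3.2449 = -0.0550 / 3.2449 = -0.0169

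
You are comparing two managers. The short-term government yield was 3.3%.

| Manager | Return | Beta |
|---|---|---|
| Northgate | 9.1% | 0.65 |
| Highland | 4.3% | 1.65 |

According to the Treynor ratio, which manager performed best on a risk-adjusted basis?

Northgate

Northgate: Treynor = (9.1% − 3.3%) / 0.65 = 8.923
Highland: Treynor = (4.3% − 3.3%) / 1.65 = 0.606
Highest: Northgate (8.923).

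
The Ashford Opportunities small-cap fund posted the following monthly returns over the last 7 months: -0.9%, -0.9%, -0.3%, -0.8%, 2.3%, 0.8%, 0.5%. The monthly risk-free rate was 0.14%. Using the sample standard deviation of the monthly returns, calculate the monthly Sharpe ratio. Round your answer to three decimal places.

-0.034

r̄ = (-0.9 − 0.9 − 0.3 − 0.8 + 2.3 + 0.8 + 0.5) / 7 = 0.70 / 7 = 0.1000%
Σ(r − r̄)² = (-0.9 − 0.1000)² + (-0.9 − 0.1000)² + … = 8.4600
sample σ = √(8.4600 / 6) = √1.4100 = 1.1874%
Sharpe = (r̄ − rf) / σ = (0.1000 − 0.14) / 1.1874 = -0.0400 / 1.1874 = -0.0337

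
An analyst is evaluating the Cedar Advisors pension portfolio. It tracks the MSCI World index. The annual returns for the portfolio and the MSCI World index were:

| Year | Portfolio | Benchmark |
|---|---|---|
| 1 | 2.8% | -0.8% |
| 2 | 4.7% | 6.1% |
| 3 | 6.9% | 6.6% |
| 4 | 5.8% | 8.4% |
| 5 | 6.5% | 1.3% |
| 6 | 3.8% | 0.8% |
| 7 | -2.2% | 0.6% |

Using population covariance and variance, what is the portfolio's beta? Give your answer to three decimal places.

0.479

r̄p = 4.0429%,  r̄m = 3.2857%
Cov = Σ(rp − r̄p)(rm − r̄m) / 7 = 5.4106
Var(rm) = Σ(rm − r̄m)² / 7 = 11.2984
β = Cov / Var = 5.4106 / 11.2984 = 0.4789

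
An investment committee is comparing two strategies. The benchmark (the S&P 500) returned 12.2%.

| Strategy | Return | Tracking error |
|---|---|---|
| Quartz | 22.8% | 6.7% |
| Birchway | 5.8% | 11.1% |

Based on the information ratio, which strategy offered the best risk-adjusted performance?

Quartz

Quartz: IR = (22.8% − 12.2%) / 6.7% = 1.582
Birchway: IR = (5.8% − 12.2%) / 11.1% = -0.577
Highest: Quartz (1.582).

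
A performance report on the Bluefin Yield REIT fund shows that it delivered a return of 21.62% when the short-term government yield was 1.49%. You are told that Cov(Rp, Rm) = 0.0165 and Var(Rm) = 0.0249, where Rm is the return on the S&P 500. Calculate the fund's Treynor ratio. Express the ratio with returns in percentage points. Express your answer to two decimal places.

30.38

β = Cov / Var = 0.0165 / 0.0249 = 0.6627
Treynor = (Rp − Rf) / β = (21.62% − 1.49%) / 0.6627 = 20.13 / 0.6627 = 30.3757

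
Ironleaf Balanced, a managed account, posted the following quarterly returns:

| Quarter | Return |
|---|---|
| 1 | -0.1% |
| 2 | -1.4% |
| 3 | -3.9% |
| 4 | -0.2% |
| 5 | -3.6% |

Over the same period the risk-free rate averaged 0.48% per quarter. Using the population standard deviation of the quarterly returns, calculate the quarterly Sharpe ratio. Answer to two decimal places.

r̄ = (-0.1 − 1.4 − 3.9 − 0.2 − 3.6) / 5 = -1.8400%
Σ(r − r̄)² = 13.2520; population σ = √(13.2520/5) = 1.6280%
Sharpe = (r̄ − rf) / σ = (-1.8400 − 0.48) / 1.6280 = -2.3200 / 1.6280 = -1.4251

-1.43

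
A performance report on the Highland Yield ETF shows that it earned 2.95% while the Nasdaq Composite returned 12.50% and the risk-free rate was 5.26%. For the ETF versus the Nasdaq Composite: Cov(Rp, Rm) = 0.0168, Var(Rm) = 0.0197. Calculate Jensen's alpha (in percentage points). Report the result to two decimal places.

β = Cov / Var = 0.0168 / 0.0197 = 0.8528
E[R] = Rf + β(Rm − Rf) = 5.26% + 0.8528 × (12.50% − 5.26%) = 11.4343%
α = Rp − E[R] = 2.95% − 11.4343% = -8.4843

-8.48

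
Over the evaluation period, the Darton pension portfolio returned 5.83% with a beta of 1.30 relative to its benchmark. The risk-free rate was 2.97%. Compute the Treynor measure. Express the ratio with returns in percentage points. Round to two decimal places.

2.20

Treynor = (Rp − Rf) / β = (5.83% − 2.97%) / 1.30 = 2.86 / 1.30 = 2.2000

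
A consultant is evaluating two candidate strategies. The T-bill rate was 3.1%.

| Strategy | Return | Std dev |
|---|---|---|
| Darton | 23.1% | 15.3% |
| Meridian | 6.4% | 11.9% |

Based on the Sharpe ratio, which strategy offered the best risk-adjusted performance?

Darton

Darton: Sharpe ratio = (23.1% − 3.1%) / 15.3% = 1.307
Meridian: Sharpe ratio = (6.4% − 3.1%) / 11.9% = 0.277
Highest: Darton (1.307).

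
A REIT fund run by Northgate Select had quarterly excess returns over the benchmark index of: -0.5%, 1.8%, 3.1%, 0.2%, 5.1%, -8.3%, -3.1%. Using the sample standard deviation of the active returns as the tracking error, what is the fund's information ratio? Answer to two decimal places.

μ = (-0.5 + 1.8 + 3.1 + 0.2 + 5.1 − 8.3 − 3.1) / 7 = -0.2429%
Σ(r − μ)² = 117.2371; sample σ = √(117.2371/6) = 4.4204%
IR = μ / tracking error = -0.2429 / 4.4204 = -0.0549

-0.05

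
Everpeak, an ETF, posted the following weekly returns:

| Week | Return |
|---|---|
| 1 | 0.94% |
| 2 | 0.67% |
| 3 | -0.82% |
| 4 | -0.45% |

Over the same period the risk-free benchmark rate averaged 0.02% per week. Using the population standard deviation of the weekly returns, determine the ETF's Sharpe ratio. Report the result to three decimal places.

0.088

Mean return r̄ = 0.340 / 4 = 0.0850%
Population σ = √[Σ(r − r̄)² / 4] = √[2.1785 / 4] = √0.5446 = 0.7380%
Sharpe = (r̄ − rf) / σ = (0.0850 − 0.02) / 0.7380 = 0.0650 / 0.7380 = 0.0881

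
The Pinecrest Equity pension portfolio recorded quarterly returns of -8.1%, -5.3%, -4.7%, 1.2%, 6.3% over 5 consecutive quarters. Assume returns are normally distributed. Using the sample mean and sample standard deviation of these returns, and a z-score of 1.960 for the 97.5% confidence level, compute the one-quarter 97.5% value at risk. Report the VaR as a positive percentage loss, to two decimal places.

13.48

r̄ = (-8.1 − 5.3 − 4.7 + 1.2 + 6.3) / 5 = -2.1200%
Sample σ = √[Σ(r − r̄)² / 4] = √[134.4480 / 4] = √33.6120 = 5.7976%
VaR = −(r̄ − z·σ) = −(-2.1200 − 1.960 × 5.7976) = −(-13.4833) = 13.4833%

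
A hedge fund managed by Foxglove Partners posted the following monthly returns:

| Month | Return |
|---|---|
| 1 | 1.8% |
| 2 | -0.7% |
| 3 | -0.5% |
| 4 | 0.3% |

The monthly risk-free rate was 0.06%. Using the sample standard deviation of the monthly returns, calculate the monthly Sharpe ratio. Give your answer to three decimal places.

0.145

Mean return μ = 0.90 / 4 = 0.2250%
Σ(r − μ)² = (1.8 − 0.2250)² + (-0.7 − 0.2250)² + … = 3.8675
sample σ = √(3.8675 / 3) = √1.2892 = 1.1354%
Sharpe = (μ − rf) / σ = (0.2250 − 0.06) / 1.1354 = 0.1650 / 1.1354 = 0.1453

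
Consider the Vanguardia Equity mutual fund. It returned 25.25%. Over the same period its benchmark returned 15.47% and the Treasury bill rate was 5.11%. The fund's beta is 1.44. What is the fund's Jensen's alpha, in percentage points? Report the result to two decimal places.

CAPM expected return = Rf + β(Rm − Rf) = 5.11% + 1.44 × (15.47% − 5.11%) = 5.11 + 1.44 × 10.36 = 20.0284%
Jensen's α = Rp − E[R] = 25.25% − 20.0284% = 5.2216

5.22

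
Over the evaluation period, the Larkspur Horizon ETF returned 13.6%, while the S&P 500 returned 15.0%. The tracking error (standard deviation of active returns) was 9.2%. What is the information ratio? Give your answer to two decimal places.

IR = (Rp − Rb) / TE = (13.6% − 15.0%) / 9.2% = -1.40% / 9.2% = -0.1522

-0.15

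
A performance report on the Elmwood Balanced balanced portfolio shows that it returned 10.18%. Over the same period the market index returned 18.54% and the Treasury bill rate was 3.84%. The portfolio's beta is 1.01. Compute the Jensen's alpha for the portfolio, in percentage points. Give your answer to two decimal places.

-8.51

CAPM expected return = Rf + β(Rm − Rf) = 3.84% + 1.01 × (18.54% − 3.84%) = 3.84 + 1.01 × 14.70 = 18.6870%
Jensen's α = Rp − E[R] = 10.18% − 18.6870% = -8.5070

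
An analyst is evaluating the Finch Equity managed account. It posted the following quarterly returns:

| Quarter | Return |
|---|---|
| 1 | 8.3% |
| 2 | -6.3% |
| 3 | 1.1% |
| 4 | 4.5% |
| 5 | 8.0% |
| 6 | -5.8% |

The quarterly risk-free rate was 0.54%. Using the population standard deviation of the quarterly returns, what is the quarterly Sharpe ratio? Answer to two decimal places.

0.18

Mean return μ = 9.80 / 6 = 1.6333%
Σ(r − μ)² = (8.3 − 1.6333)² + (-6.3 − 1.6333)² + (1.1 − 1.6333)² + … = 211.6733
σ = √[211.6733 / 6] = 5.9396%
Sharpe = (μ − rf) / σ = (1.6333 − 0.54) / 5.9396 = 1.0933 / 5.9396 = 0.1841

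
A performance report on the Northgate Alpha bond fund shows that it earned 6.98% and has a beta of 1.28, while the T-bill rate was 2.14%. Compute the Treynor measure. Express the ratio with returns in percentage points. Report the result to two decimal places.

Treynor = (Rp − Rf) / β = (6.98% − 2.14%) / 1.28 = 4.84 / 1.28 = 3.7813

3.78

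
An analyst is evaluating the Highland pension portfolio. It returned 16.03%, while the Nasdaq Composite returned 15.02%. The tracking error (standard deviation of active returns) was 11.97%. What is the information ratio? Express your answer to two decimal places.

IR = (Rp − Rb) / TE = (16.03% − 15.02%) / 11.97% = 1.01% / 11.97% = 0.0844

0.08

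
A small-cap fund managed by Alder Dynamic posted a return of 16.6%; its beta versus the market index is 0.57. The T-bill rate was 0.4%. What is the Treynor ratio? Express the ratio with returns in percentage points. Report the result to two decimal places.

Treynor = (Rp − Rf) / β = (16.6% − 0.4%) / 0.57 = 16.20 / 0.57 = 28.4211

28.42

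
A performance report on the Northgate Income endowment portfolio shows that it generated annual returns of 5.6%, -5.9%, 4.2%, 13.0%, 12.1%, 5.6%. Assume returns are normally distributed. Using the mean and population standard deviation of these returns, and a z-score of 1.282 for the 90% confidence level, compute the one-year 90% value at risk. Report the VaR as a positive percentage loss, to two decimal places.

r̄ = (5.6 − 5.9 + 4.2 + 13 + 12.1 + 5.6) / 6 = 34.60 / 6 = 5.7667%
Σ(r − r̄)² = 231.0533; population σ = √(231.0533/6) = 6.2056%
VaR = −(r̄ − z·σ) = −(5.7667 − 1.282 × 6.2056) = −(-2.1889) = 2.1889%

2.19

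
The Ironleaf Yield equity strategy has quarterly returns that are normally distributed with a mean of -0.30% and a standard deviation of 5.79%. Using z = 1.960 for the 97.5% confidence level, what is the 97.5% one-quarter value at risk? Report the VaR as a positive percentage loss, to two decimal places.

VaR (as % loss) = −(μ − z·σ) = −(-0.30% − 1.960 × 5.79%) = −(-11.6484%) = 11.6484%

11.65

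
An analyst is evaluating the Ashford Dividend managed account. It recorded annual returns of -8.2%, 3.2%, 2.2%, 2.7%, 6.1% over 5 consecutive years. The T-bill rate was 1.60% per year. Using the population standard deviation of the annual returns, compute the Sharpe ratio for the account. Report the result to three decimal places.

Mean return μ = 6.00 / 5 = 1.2000%
Σ(r − μ)² = (-8.2 − 1.2000)² + (3.2 − 1.2000)² + … = 119.6200
population σ = √(119.6200 / 5) = √23.9240 = 4.8912%
Sharpe = (μ − rf) / σ = (1.2000 − 1.6) / 4.8912 = -0.4000 / 4.8912 = -0.0818

-0.082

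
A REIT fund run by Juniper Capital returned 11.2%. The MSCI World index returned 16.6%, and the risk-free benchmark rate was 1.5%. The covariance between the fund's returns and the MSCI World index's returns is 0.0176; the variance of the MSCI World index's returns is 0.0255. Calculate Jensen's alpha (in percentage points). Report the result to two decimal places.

-0.72

β = Cov / Var = 0.0176 / 0.0255 = 0.6902
E[R] = Rf + β(Rm − Rf) = 1.5% + 0.6902 × (16.6% − 1.5%) = 11.9220%
α = Rp − E[R] = 11.2% − 11.9220% = -0.7220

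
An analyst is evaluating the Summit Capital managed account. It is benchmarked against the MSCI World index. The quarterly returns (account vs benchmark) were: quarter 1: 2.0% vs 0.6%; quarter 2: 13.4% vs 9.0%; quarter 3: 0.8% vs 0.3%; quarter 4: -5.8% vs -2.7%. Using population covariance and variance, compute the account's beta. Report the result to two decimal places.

r̄p = 2.6000%,  r̄m = 1.8000%
Cov = Σ(rp − r̄p)(rm − r̄m) / 4 = 29.7450
Var(rm) = Σ(rm − r̄m)² / 4 = 18.9450
β = Cov / Var = 29.7450 / 18.9450 = 1.5701

1.57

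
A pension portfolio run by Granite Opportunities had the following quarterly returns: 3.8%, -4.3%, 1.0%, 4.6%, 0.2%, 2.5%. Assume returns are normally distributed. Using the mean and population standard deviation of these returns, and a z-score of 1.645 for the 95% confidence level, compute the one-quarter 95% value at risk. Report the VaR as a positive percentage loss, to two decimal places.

Mean return μ = 7.80 / 6 = 1.3000%
Σ(r − μ)² = 51.2400; population σ = √(51.2400/6) = 2.9223%
VaR = −(μ − z·σ) = −(1.3000 − 1.645 × 2.9223) = −(-3.5072) = 3.5072%

3.51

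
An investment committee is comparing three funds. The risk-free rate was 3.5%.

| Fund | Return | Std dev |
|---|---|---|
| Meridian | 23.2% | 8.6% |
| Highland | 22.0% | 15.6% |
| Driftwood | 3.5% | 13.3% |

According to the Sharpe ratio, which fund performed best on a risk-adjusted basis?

Meridian

Meridian: Sharpe ratio = (23.2% − 3.5%) / 8.6% = 2.291
Highland: Sharpe ratio = (22.0% − 3.5%) / 15.6% = 1.186
Driftwood: Sharpe ratio = (3.5% − 3.5%) / 13.3% = 0.000
Highest: Meridian (2.291).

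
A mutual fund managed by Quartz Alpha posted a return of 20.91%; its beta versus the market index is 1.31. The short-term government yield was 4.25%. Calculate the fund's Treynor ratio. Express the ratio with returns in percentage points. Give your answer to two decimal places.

Treynor = (Rp − Rf) / β = (20.91% − 4.25%) / 1.31 = 16.66 / 1.31 = 12.7176

12.72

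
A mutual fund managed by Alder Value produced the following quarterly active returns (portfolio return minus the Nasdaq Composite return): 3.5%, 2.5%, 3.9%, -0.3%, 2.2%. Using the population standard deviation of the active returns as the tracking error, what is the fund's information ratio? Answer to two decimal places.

1.61

Mean return μ = 11.80 / 5 = 2.3600%
Population σ = √[Σ(r − μ)² / 5] = √[10.7920 / 5] = √2.1584 = 1.4691%
IR = μ / tracking error = 2.3600 / 1.4691 = 1.6064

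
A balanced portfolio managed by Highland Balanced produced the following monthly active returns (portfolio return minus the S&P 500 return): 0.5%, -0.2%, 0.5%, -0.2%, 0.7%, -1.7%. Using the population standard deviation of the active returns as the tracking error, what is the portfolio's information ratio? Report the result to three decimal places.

μ = (0.5 − 0.2 + 0.5 − 0.2 + 0.7 − 1.7) / 6 = -0.0667%
Σ(r − μ)² = 3.9333; population σ = √(3.9333/6) = 0.8097%
IR = μ / tracking error = -0.0667 / 0.8097 = -0.0824

-0.082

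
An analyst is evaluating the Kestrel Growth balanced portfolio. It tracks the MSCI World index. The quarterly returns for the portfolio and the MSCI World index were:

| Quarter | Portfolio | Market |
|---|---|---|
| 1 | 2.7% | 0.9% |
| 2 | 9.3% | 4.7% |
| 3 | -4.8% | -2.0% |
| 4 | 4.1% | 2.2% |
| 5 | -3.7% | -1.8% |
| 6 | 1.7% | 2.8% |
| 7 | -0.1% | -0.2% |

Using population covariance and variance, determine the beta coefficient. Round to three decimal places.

1.843

r̄p = 1.3143%,  r̄m = 0.9429%
Cov = Σ(rp − r̄p)(rm − r̄m) / 7 = 9.6465
Var(rm) = Σ(rm − r̄m)² / 7 = 5.2339
β = Cov / Var = 9.6465 / 5.2339 = 1.8431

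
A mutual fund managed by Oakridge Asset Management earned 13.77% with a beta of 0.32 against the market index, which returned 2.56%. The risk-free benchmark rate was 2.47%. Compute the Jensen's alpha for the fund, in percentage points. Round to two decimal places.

CAPM expected return = Rf + β(Rm − Rf) = 2.47% + 0.32 × (2.56% − 2.47%) = 2.47 + 0.32 × 0.09 = 2.4988%
Jensen's α = Rp − E[R] = 13.77% − 2.4988% = 11.2712

11.27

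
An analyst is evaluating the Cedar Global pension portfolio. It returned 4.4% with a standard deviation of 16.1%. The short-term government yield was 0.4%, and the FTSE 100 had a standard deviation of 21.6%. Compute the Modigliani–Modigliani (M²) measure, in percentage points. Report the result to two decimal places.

Sharpe = (Rp − Rf) / σp = (4.4% − 0.4%) / 16.1% = 0.2484
M² = Rf + Sharpe × σm = 0.4% + 0.2484 × 21.6% = 5.7654%

5.77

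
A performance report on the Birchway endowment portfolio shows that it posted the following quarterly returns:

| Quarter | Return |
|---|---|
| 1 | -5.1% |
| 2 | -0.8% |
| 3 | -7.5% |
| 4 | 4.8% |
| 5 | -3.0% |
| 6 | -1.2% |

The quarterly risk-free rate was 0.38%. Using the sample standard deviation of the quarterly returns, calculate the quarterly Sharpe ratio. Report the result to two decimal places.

-0.60

r̄ = (-5.1 − 0.8 − 7.5 + 4.8 − 3 − 1.2) / 6 = -2.1333%
Σ(r − r̄)² = 89.0733; sample σ = √(89.0733/5) = 4.2207%
Sharpe = (r̄ − rf) / σ = (-2.1333 − 0.38) / 4.2207 = -2.5133 / 4.2207 = -0.5955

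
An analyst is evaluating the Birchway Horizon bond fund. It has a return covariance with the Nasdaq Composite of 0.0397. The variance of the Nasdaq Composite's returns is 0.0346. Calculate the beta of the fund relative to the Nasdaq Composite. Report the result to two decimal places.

β = Cov(Rp, Rm) / Var(Rm) = 0.0397 / 0.0346 = 1.1474

1.15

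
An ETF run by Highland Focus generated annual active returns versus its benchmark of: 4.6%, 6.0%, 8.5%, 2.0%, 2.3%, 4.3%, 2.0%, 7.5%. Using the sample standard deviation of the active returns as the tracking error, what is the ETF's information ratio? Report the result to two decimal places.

1.85

r̄ = (4.6 + 6 + 8.5 + 2 + 2.3 + 4.3 + 2 + 7.5) / 8 = 4.6500%
Sample σ = √[Σ(r − r̄)² / 7] = √[44.4600 / 7] = √6.3514 = 2.5202%
IR = r̄ / tracking error = 4.6500 / 2.5202 = 1.8451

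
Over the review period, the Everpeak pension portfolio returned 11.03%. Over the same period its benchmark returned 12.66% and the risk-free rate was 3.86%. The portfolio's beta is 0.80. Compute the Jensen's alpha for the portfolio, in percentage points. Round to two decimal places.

0.13

CAPM expected return = Rf + β(Rm − Rf) = 3.86% + 0.80 × (12.66% − 3.86%) = 3.86 + 0.80 × 8.80 = 10.9000%
Jensen's α = Rp − E[R] = 11.03% − 10.9000% = 0.1300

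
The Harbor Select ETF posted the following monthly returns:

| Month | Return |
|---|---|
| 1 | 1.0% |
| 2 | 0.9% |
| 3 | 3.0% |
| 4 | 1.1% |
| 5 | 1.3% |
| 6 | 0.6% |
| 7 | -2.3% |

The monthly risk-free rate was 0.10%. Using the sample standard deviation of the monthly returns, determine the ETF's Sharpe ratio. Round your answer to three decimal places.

0.445

r̄ = (1 + 0.9 + 3 + 1.1 + 1.3 + 0.6 − 2.3) / 7 = 0.8000%
Σ(r − r̄)² = 14.8800; sample σ = √(14.8800/6) = 1.5748%
Sharpe = (r̄ − rf) / σ = (0.8000 − 0.1) / 1.5748 = 0.7000 / 1.5748 = 0.4445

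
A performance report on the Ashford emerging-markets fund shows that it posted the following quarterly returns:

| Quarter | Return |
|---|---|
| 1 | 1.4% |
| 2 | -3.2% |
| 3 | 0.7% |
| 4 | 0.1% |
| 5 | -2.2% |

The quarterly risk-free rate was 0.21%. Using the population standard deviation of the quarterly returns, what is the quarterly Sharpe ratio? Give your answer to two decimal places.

r̄ = (1.4 − 3.2 + 0.7 + 0.1 − 2.2) / 5 = -0.6400%
Σ(r − r̄)² = 15.4920; population σ = √(15.4920/5) = 1.7602%
Sharpe = (r̄ − rf) / σ = (-0.6400 − 0.21) / 1.7602 = -0.8500 / 1.7602 = -0.4829

-0.48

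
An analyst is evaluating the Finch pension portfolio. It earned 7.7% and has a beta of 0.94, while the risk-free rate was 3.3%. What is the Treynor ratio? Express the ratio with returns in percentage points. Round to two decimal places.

4.68

Treynor = (Rp − Rf) / β = (7.7% − 3.3%) / 0.94 = 4.40 / 0.94 = 4.6809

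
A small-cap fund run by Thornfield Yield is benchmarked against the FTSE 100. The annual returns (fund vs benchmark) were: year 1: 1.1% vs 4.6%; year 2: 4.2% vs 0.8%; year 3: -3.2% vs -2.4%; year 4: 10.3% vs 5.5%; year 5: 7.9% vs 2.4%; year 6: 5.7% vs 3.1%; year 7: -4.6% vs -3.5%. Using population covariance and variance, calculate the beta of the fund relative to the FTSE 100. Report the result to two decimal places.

1.34

r̄p = 3.0571%,  r̄m = 1.5000%
Cov = Σ(rp − r̄p)(rm − r̄m) / 7 = 13.3400
Var(rm) = Σ(rm − r̄m)² / 7 = 9.9543
β = Cov / Var = 13.3400 / 9.9543 = 1.3401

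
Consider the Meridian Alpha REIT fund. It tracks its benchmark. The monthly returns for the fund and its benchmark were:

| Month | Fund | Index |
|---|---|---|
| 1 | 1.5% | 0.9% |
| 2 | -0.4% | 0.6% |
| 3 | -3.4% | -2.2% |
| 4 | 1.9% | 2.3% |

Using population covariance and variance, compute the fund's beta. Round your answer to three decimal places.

r̄p = -0.1000%,  r̄m = 0.4000%
Cov = Σ(rp − r̄p)(rm − r̄m) / 4 = 3.2800
Var(rm) = Σ(rm − r̄m)² / 4 = 2.6650
β = Cov / Var = 3.2800 / 2.6650 = 1.2308

1.231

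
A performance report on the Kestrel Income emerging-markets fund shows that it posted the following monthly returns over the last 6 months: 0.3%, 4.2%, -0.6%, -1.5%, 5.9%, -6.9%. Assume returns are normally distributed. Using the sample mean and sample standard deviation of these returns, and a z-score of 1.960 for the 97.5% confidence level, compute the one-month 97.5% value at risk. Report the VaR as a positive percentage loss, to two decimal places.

Mean return μ = 1.40 / 6 = 0.2333%
Sample σ = √[Σ(r − μ)² / 5] = √[102.4333 / 5] = √20.4867 = 4.5262%
VaR = −(μ − z·σ) = −(0.2333 − 1.960 × 4.5262) = −(-8.6381) = 8.6381%

8.64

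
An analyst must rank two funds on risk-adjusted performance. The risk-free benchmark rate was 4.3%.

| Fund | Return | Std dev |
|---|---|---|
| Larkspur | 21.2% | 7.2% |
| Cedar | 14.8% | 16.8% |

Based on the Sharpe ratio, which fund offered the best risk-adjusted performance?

Larkspur: Sharpe ratio = (21.2% − 4.3%) / 7.2% = 2.347
Cedar: Sharpe ratio = (14.8% − 4.3%) / 16.8% = 0.625
Highest: Larkspur (2.347).

Larkspur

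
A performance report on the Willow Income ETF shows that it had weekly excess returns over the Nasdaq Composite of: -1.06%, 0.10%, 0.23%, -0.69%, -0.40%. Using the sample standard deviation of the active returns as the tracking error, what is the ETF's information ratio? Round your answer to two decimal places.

r̄ = (-1.06 + 0.1 + 0.23 − 0.69 − 0.4) / 5 = -1.820 / 5 = -0.3640%
Sample std dev = √[1.1601 / 4] = 0.5385%
IR = r̄ / tracking error = -0.3640 / 0.5385 = -0.6760

-0.68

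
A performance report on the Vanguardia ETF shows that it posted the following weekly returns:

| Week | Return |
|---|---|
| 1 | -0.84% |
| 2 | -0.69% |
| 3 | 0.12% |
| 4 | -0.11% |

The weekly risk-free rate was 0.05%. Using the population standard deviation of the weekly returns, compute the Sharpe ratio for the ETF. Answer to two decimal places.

r̄ = (-0.84 − 0.69 + 0.12 − 0.11) / 4 = -0.3800%
Σ(r − r̄)² = (-0.84 − (-0.3800))² + (-0.69 − (-0.3800))² + … = 0.6306
σ = √[0.6306 / 4] = 0.3971%
Sharpe = (r̄ − rf) / σ = (-0.3800 − 0.05) / 0.3971 = -0.4300 / 0.3971 = -1.0829

-1.08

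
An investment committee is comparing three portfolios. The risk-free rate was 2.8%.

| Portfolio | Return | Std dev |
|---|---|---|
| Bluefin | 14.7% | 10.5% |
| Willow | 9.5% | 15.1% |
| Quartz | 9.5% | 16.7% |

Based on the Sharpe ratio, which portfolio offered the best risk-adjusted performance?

Bluefin

Bluefin: Sharpe ratio = (14.7% − 2.8%) / 10.5% = 1.133
Willow: Sharpe ratio = (9.5% − 2.8%) / 15.1% = 0.444
Quartz: Sharpe ratio = (9.5% − 2.8%) / 16.7% = 0.401
Highest: Bluefin (1.133).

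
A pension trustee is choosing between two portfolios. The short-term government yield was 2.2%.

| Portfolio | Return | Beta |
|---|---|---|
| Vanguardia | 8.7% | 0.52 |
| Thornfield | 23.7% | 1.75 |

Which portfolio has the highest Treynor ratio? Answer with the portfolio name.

Vanguardia

Vanguardia: Treynor = (8.7% − 2.2%) / 0.52 = 12.500
Thornfield: Treynor = (23.7% − 2.2%) / 1.75 = 12.286
Highest: Vanguardia (12.500).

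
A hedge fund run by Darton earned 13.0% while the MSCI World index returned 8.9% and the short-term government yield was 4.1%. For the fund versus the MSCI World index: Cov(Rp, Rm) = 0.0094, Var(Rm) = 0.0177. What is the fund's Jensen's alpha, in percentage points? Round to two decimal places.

β = Cov / Var = 0.0094 / 0.0177 = 0.5311
E[R] = Rf + β(Rm − Rf) = 4.1% + 0.5311 × (8.9% − 4.1%) = 6.6493%
α = Rp − E[R] = 13.0% − 6.6493% = 6.3507

6.35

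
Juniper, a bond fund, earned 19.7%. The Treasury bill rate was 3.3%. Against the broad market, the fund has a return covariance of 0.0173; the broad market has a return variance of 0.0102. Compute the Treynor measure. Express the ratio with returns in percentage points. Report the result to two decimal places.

9.67

β = Cov / Var = 0.0173 / 0.0102 = 1.6961
Treynor = (Rp − Rf) / β = (19.7% − 3.3%) / 1.6961 = 16.40 / 1.6961 = 9.6692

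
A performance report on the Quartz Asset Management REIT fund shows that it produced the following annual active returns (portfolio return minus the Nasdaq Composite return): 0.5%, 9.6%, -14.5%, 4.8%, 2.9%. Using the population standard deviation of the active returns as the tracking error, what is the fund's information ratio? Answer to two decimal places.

0.08

Mean return μ = 3.30 / 5 = 0.6600%
Σ(r − μ)² = (0.5 − 0.6600)² + (9.6 − 0.6600)² + … = 331.9320
population σ = √(331.9320 / 5) = √66.3864 = 8.1478%
IR = μ / tracking error = 0.6600 / 8.1478 = 0.0810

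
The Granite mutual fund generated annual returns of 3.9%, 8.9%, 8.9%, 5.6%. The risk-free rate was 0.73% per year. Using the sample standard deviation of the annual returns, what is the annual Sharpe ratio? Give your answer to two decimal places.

2.44

Mean return r̄ = 27.30 / 4 = 6.8250%
Σ(r − r̄)² = (3.9 − 6.8250)² + (8.9 − 6.8250)² + (8.9 − 6.8250)² + … = 18.6675
σ = √[18.6675 / 3] = 2.4945%
Sharpe = (r̄ − rf) / σ = (6.8250 − 0.73) / 2.4945 = 6.0950 / 2.4945 = 2.4434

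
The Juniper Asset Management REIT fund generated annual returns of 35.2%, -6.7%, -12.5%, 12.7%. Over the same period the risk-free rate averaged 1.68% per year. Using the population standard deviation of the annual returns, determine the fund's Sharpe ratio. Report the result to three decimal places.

r̄ = (35.2 − 6.7 − 12.5 + 12.7) / 4 = 28.70 / 4 = 7.1750%
Σ(r − r̄)² = (35.2 − 7.1750)² + (-6.7 − 7.1750)² + (-12.5 − 7.1750)² + … = 1395.5475
population σ = √(1395.5475 / 4) = √348.8869 = 18.6785%
Sharpe = (r̄ − rf) / σ = (7.1750 − 1.68) / 18.6785 = 5.4950 / 18.6785 = 0.2942

0.294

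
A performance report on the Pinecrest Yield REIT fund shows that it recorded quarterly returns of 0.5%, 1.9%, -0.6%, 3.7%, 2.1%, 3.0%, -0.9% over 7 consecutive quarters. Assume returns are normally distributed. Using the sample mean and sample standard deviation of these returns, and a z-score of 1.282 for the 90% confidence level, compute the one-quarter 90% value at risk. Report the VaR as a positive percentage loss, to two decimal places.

Mean return r̄ = 9.70 / 7 = 1.3857%
Σ(r − r̄)² = 18.6886; sample σ = √(18.6886/6) = 1.7649%
VaR = −(r̄ − z·σ) = −(1.3857 − 1.282 × 1.7649) = −(-0.8769) = 0.8769%

0.88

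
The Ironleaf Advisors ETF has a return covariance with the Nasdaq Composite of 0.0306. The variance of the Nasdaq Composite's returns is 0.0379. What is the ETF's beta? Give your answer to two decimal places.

0.81

β = Cov(Rp, Rm) / Var(Rm) = 0.0306 / 0.0379 = 0.8074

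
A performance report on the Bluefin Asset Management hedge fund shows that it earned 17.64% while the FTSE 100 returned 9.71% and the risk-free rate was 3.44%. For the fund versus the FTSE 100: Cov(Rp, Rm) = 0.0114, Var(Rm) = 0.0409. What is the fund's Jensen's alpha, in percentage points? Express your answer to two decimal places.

β = Cov / Var = 0.0114 / 0.0409 = 0.2787
E[R] = Rf + β(Rm − Rf) = 3.44% + 0.2787 × (9.71% − 3.44%) = 5.1874%
α = Rp − E[R] = 17.64% − 5.1874% = 12.4526

12.45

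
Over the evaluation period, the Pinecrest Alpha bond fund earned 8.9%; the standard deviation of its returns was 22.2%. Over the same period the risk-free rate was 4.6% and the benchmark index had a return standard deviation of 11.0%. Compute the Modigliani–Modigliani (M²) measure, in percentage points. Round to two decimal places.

6.73

Sharpe = (Rp − Rf) / σp = (8.9% − 4.6%) / 22.2% = 0.1937
M² = Rf + Sharpe × σm = 4.6% + 0.1937 × 11.0% = 6.7307%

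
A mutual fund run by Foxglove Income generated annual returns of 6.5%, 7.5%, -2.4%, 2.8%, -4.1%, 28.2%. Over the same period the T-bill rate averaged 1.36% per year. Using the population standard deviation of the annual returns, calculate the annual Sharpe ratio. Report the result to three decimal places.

0.476

Mean return μ = 38.50 / 6 = 6.4167%
Population std dev = √[677.1083 / 6] = 10.6232%
Sharpe = (μ − rf) / σ = (6.4167 − 1.36) / 10.6232 = 5.0567 / 10.6232 = 0.4760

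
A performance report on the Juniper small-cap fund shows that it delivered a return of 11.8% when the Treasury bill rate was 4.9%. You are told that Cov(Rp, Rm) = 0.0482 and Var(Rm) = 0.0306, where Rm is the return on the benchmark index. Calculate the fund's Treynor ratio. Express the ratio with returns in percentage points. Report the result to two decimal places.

4.38

β = Cov / Var = 0.0482 / 0.0306 = 1.5752
Treynor = (Rp − Rf) / β = (11.8% − 4.9%) / 1.5752 = 6.90 / 1.5752 = 4.3804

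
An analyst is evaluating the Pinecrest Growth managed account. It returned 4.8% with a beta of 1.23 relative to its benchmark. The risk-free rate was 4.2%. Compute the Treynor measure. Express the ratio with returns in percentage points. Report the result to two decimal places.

0.49

Treynor = (Rp − Rf) / β = (4.8% − 4.2%) / 1.23 = 0.60 / 1.23 = 0.4878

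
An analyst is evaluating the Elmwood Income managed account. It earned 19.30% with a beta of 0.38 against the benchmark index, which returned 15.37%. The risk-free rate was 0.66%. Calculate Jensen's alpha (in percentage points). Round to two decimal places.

13.05

CAPM expected return = Rf + β(Rm − Rf) = 0.66% + 0.38 × (15.37% − 0.66%) = 0.66 + 0.38 × 14.71 = 6.2498%
Jensen's α = Rp − E[R] = 19.30% − 6.2498% = 13.0502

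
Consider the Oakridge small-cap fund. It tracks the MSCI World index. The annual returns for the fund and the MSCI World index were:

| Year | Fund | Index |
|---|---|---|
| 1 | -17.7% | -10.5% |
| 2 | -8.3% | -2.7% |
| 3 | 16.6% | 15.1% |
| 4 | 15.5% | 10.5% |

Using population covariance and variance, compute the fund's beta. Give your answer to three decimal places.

1.444

r̄p = 1.5250%,  r̄m = 3.1000%
Cov = Σ(rp − r̄p)(rm − r̄m) / 4 = 150.6900
Var(rm) = Σ(rm − r̄m)² / 4 = 104.3400
β = Cov / Var = 150.6900 / 104.3400 = 1.4442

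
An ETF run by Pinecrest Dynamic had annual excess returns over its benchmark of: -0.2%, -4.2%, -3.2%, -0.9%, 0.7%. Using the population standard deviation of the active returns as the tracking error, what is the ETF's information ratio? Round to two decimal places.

Mean return r̄ = -7.80 / 5 = -1.5600%
Population std dev = √[17.0520 / 5] = 1.8467%
IR = r̄ / tracking error = -1.5600 / 1.8467 = -0.8448

-0.84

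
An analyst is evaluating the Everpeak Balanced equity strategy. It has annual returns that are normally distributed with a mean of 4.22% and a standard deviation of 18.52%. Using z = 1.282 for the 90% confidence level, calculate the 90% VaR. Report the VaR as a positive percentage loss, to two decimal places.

VaR (as % loss) = −(μ − z·σ) = −(4.22% − 1.282 × 18.52%) = −(-19.52264%) = 19.52264%

19.52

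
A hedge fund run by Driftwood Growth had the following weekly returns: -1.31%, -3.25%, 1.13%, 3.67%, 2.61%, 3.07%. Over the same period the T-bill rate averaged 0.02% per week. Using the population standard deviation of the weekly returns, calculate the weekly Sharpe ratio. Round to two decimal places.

r̄ = (-1.31 − 3.25 + 1.13 + 3.67 + 2.61 + 3.07) / 6 = 5.920 / 6 = 0.9867%
Population σ = √[Σ(r − r̄)² / 6] = √[37.4203 / 6] = √6.2367 = 2.4973%
Sharpe = (r̄ − rf) / σ = (0.9867 − 0.02) / 2.4973 = 0.9667 / 2.4973 = 0.3871

0.39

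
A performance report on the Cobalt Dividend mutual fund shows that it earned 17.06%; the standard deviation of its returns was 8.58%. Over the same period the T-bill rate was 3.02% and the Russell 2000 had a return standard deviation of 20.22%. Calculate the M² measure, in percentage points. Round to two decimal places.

Sharpe = (Rp − Rf) / σp = (17.06% − 3.02%) / 8.58% = 1.6364
M² = Rf + Sharpe × σm = 3.02% + 1.6364 × 20.22% = 36.1080%

36.11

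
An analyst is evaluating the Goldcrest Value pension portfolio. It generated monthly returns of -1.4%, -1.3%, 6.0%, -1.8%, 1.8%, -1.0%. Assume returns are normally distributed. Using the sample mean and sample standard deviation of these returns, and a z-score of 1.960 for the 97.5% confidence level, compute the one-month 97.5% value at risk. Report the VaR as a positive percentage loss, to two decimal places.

Mean return μ = 2.30 / 6 = 0.3833%
Sample std dev = √[46.2483 / 5] = 3.0413%
VaR = −(μ − z·σ) = −(0.3833 − 1.960 × 3.0413) = −(-5.5776) = 5.5776%

5.58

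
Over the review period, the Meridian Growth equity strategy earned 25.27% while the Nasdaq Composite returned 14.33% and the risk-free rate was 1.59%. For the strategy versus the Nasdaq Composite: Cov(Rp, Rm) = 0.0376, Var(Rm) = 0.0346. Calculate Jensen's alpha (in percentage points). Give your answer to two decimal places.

9.84

β = Cov / Var = 0.0376 / 0.0346 = 1.0867
E[R] = Rf + β(Rm − Rf) = 1.59% + 1.0867 × (14.33% − 1.59%) = 15.4346%
α = Rp − E[R] = 25.27% − 15.4346% = 9.8354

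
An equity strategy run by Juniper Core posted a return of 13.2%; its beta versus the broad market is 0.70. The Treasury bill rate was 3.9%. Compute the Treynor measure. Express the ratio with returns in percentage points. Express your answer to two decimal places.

13.29

Treynor = (Rp − Rf) / β = (13.2% − 3.9%) / 0.70 = 9.30 / 0.70 = 13.2857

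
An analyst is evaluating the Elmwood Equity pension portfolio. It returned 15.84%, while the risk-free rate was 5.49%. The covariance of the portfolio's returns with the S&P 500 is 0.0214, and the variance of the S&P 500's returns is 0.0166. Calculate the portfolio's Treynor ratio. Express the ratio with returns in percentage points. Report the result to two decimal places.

β = Cov / Var = 0.0214 / 0.0166 = 1.2892
Treynor = (Rp − Rf) / β = (15.84% − 5.49%) / 1.2892 = 10.35 / 1.2892 = 8.0282

8.03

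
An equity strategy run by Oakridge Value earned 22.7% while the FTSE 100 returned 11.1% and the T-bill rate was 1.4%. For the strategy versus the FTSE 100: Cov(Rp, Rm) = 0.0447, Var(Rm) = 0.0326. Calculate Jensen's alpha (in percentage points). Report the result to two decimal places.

8.00

β = Cov / Var = 0.0447 / 0.0326 = 1.3712
E[R] = Rf + β(Rm − Rf) = 1.4% + 1.3712 × (11.1% − 1.4%) = 14.7006%
α = Rp − E[R] = 22.7% − 14.7006% = 7.9994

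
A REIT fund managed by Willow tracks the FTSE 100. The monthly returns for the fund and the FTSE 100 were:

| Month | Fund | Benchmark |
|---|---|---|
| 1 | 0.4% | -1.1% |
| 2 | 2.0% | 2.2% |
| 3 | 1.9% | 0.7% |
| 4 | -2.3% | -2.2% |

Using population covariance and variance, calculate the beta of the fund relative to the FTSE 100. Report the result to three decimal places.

r̄p = 0.5000%,  r̄m = -0.1000%
Cov = Σ(rp − r̄p)(rm − r̄m) / 4 = 2.6375
Var(rm) = Σ(rm − r̄m)² / 4 = 2.8350
β = Cov / Var = 2.6375 / 2.8350 = 0.9303

0.930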